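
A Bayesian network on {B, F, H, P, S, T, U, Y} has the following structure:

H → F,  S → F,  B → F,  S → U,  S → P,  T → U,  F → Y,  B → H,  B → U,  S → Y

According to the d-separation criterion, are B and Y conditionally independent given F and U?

No — B and Y are not d-separated given {F, U}.

There are 6 undirected paths between B and Y; checking each against the conditioning set {F, U}:
Path 1: B → U ← S → F → Y
  F is a chain here and F is conditioned on, so the path is blocked at F.
Path 2: B → U ← S → Y
  U is a collider and U is conditioned on, which opens it; S is a fork and S is not conditioned on — no node blocks this path, so it is active.
Path 3: B → F → Y
  F is a chain here and F is conditioned on, so the path is blocked at F.
Path 4: B → F ← S → Y
  F is a collider and F is conditioned on, which opens it; S is a fork and S is not conditioned on — no node blocks this path, so it is active.
Path 5: B → H → F → Y
  F is a chain here and F is conditioned on, so the path is blocked at F.
Path 6: B → H → F ← S → Y
  H is a chain and H is not conditioned on; F is a collider and F is conditioned on, which opens it; S is a fork and S is not conditioned on — no node blocks this path, so it is active.
At least one path is unblocked, so d-separation fails.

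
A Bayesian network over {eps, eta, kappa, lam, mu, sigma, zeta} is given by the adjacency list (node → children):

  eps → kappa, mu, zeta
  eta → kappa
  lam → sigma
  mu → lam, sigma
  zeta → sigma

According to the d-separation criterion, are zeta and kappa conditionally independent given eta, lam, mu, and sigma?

There are 3 undirected paths between zeta and kappa; checking each against the conditioning set {eta, lam, mu, sigma}:
Path 1: zeta ← eps → kappa
  eps is a fork and eps is not conditioned on — no node blocks this path, so it is active.
Path 2: zeta → sigma ← mu ← eps → kappa
  mu is a chain here and mu is conditioned on, so the path is blocked at mu.
Path 3: zeta → sigma ← lam ← mu ← eps → kappa
  lam is a chain here and lam is conditioned on, so the path is blocked at lam.
Because an active path exists, zeta and kappa are not d-separated.

No — zeta and kappa are not d-separated given {eta, lam, mu, sigma}.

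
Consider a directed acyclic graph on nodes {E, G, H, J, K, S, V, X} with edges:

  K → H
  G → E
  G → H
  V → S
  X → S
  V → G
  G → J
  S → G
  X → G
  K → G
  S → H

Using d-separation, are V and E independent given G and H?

Yes — V and E are d-separated given {G, H}.

5 paths connect V and E; each must be blocked for d-separation to hold:
Path 1: V → G → E
  G is a chain here and G is conditioned on, so the path is blocked at G.
Path 2: V → S → G → E
  G is a chain here and G is conditioned on, so the path is blocked at G.
Path 3: V → S ← X → G → E
  G is a chain here and G is conditioned on, so the path is blocked at G.
Path 4: V → S → H ← G → E
  G is a fork here and G is conditioned on, so the path is blocked at G.
Path 5: V → S → H ← K → G → E
  G is a chain here and G is conditioned on, so the path is blocked at G.
Since every path is blocked, d-separation holds.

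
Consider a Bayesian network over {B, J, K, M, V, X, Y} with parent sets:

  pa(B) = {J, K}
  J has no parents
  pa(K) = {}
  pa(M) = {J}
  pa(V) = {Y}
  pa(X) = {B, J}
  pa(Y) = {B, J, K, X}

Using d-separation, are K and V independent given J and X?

No

Enumerating the 6 paths from K to V and testing each for blocking by {J, X}:
Path 1: K → B ← J → Y → V
  J is a fork here and J is conditioned on, so the path is blocked at J.
Path 2: K → B ← J → X → Y → V
  J is a fork here and J is conditioned on, so the path is blocked at J.
Path 3: K → B → Y → V
  B is a chain and B is not conditioned on; Y is a chain and Y is not conditioned on — no node blocks this path, so it is active.
Path 4: K → B → X ← J → Y → V
  J is a fork here and J is conditioned on, so the path is blocked at J.
Path 5: K → B → X → Y → V
  X is a chain here and X is conditioned on, so the path is blocked at X.
Path 6: K → Y → V
  Y is a chain and Y is not conditioned on — no node blocks this path, so it is active.
At least one path is unblocked, so d-separation fails.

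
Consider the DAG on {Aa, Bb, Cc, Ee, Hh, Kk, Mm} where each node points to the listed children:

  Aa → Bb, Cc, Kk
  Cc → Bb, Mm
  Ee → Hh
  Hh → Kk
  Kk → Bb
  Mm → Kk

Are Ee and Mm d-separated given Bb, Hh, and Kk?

Yes

There are 5 undirected paths between Ee and Mm; checking each against the conditioning set {Bb, Hh, Kk}:
  1. Ee → Hh → Kk ← Mm — Hh:chain[blocks]; Kk:collider[open] ⇒ blocked
  2. Ee → Hh → Kk ← Aa → Bb ← Cc → Mm — Hh:chain[blocks]; Kk:collider[open]; Aa:fork[open]; Bb:collider[open]; Cc:fork[open] ⇒ blocked
  3. Ee → Hh → Kk ← Aa → Cc → Mm — Hh:chain[blocks]; Kk:collider[open]; Aa:fork[open]; Cc:chain[open] ⇒ blocked
  4. Ee → Hh → Kk → Bb ← Aa → Cc → Mm — Hh:chain[blocks]; Kk:chain[blocks]; Bb:collider[open]; Aa:fork[open]; Cc:chain[open] ⇒ blocked
  5. Ee → Hh → Kk → Bb ← Cc → Mm — Hh:chain[blocks]; Kk:chain[blocks]; Bb:collider[open]; Cc:fork[open] ⇒ blocked
Since every path is blocked, d-separation holds.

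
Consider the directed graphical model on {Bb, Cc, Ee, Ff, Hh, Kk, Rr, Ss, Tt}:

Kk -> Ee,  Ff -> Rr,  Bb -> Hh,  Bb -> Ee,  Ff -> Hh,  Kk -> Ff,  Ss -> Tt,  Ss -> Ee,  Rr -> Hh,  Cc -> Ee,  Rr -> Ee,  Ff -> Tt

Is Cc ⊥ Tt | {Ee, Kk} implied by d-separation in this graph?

No — Cc and Tt are not d-separated given {Ee, Kk}.

6 paths connect Cc and Tt; each must be blocked for d-separation to hold:
Path 1: Cc → Ee ← Ss → Tt
  Ee is a collider and Ee is conditioned on, which opens it; Ss is a fork and Ss is not conditioned on — no node blocks this path, so it is active.
Path 2: Cc → Ee ← Bb → Hh ← Rr ← Ff → Tt
  Hh is a collider here and neither Hh nor any of its descendants is conditioned on, so the collider stays closed — the path is blocked at Hh.
Path 3: Cc → Ee ← Bb → Hh ← Ff → Tt
  Hh is a collider here and neither Hh nor any of its descendants is conditioned on, so the collider stays closed — the path is blocked at Hh.
Path 4: Cc → Ee ← Kk → Ff → Tt
  Kk is a fork here and Kk is conditioned on, so the path is blocked at Kk.
Path 5: Cc → Ee ← Rr → Hh ← Ff → Tt
  Hh is a collider here and neither Hh nor any of its descendants is conditioned on, so the collider stays closed — the path is blocked at Hh.
Path 6: Cc → Ee ← Rr ← Ff → Tt
  Ee is a collider and Ee is conditioned on, which opens it; Rr is a chain and Rr is not conditioned on; Ff is a fork and Ff is not conditioned on — no node blocks this path, so it is active.
Because an active path exists, Cc and Tt are not d-separated.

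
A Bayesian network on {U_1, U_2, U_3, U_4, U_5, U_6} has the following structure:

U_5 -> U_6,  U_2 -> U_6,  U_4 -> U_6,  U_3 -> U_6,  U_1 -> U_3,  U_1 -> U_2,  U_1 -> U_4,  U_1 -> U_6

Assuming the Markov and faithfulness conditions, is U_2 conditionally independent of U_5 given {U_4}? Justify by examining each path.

Yes

4 paths connect U_2 and U_5; each must be blocked for d-separation to hold:
  1. U_2 ← U_1 → U_4 → U_6 ← U_5 — U_1:fork[open]; U_4:chain[blocks]; U_6:collider[blocks] ⇒ blocked
  2. U_2 ← U_1 → U_6 ← U_5 — U_1:fork[open]; U_6:collider[blocks] ⇒ blocked
  3. U_2 ← U_1 → U_3 → U_6 ← U_5 — U_1:fork[open]; U_3:chain[open]; U_6:collider[blocks] ⇒ blocked
  4. U_2 → U_6 ← U_5 — U_6:collider[blocks] ⇒ blocked
Every path is blocked, so U_2 and U_5 are d-separated given {U_4}.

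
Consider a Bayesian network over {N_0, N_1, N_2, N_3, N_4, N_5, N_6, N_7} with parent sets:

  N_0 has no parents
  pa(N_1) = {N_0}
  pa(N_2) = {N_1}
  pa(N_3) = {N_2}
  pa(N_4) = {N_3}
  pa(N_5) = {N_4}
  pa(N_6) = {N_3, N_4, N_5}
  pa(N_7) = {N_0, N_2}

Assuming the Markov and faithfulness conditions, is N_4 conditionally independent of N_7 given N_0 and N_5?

We examine all 6 paths between N_4 and N_7:
  1. N_4 → N_6 ← N_3 ← N_2 ← N_1 ← N_0 → N_7 — N_6:collider[blocks]; N_3:chain[open]; N_2:chain[open]; N_1:chain[open]; N_0:fork[blocks] ⇒ blocked
  2. N_4 → N_6 ← N_3 ← N_2 → N_7 — N_6:collider[blocks]; N_3:chain[open]; N_2:fork[open] ⇒ blocked
  3. N_4 → N_5 → N_6 ← N_3 ← N_2 ← N_1 ← N_0 → N_7 — N_5:chain[blocks]; N_6:collider[blocks]; N_3:chain[open]; N_2:chain[open]; N_1:chain[open]; N_0:fork[blocks] ⇒ blocked
  4. N_4 → N_5 → N_6 ← N_3 ← N_2 → N_7 — N_5:chain[blocks]; N_6:collider[blocks]; N_3:chain[open]; N_2:fork[open] ⇒ blocked
  5. N_4 ← N_3 ← N_2 ← N_1 ← N_0 → N_7 — N_3:chain[open]; N_2:chain[open]; N_1:chain[open]; N_0:fork[blocks] ⇒ blocked
  6. N_4 ← N_3 ← N_2 → N_7 — N_3:chain[open]; N_2:fork[open] ⇒ active
Because an active path exists, N_4 and N_7 are not d-separated.

No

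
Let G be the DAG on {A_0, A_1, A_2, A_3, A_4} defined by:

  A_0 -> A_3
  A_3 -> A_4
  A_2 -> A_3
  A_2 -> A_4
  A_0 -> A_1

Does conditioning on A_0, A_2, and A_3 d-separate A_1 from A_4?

There are 2 undirected paths between A_1 and A_4; checking each against the conditioning set {A_0, A_2, A_3}:
  1. A_1 ← A_0 → A_3 → A_4 — A_0:fork[blocks]; A_3:chain[blocks] ⇒ blocked
  2. A_1 ← A_0 → A_3 ← A_2 → A_4 — A_0:fork[blocks]; A_3:collider[open]; A_2:fork[blocks] ⇒ blocked
Since every path is blocked, d-separation holds.

Yes — A_1 and A_4 are d-separated given {A_0, A_2, A_3}.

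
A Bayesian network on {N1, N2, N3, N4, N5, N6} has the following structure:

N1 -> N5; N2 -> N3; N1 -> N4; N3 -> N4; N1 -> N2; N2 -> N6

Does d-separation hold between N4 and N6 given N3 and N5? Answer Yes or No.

We examine all 2 paths between N4 and N6:
Path 1: N4 ← N3 ← N2 → N6
  N3 is a chain here and N3 is conditioned on, so the path is blocked at N3.
Path 2: N4 ← N1 → N2 → N6
  N1 is a fork and N1 is not conditioned on; N2 is a chain and N2 is not conditioned on — no node blocks this path, so it is active.
At least one path is unblocked, so d-separation fails.

No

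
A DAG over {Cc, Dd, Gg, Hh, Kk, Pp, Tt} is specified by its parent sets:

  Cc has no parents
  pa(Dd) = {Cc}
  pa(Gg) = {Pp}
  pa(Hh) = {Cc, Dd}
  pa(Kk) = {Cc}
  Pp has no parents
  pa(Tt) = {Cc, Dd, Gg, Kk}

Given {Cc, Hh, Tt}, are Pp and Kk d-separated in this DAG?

No — Pp and Kk are not d-separated given {Cc, Hh, Tt}.

There are 4 undirected paths between Pp and Kk; checking each against the conditioning set {Cc, Hh, Tt}:
Path 1: Pp → Gg → Tt ← Kk
  Gg is a chain and Gg is not conditioned on; Tt is a collider and Tt is conditioned on, which opens it — no node blocks this path, so it is active.
Path 2: Pp → Gg → Tt ← Cc → Kk
  Cc is a fork here and Cc is conditioned on, so the path is blocked at Cc.
Path 3: Pp → Gg → Tt ← Dd → Hh ← Cc → Kk
  Cc is a fork here and Cc is conditioned on, so the path is blocked at Cc.
Path 4: Pp → Gg → Tt ← Dd ← Cc → Kk
  Cc is a fork here and Cc is conditioned on, so the path is blocked at Cc.
Since the path Pp → Gg → Tt ← Kk is active, Pp and Kk are not d-separated given {Cc, Hh, Tt}.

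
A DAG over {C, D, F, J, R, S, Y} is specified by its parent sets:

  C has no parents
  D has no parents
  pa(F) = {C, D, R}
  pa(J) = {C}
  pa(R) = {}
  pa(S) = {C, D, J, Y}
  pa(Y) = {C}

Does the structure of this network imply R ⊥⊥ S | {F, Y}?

There are 4 undirected paths between R and S; checking each against the conditioning set {F, Y}:
Path 1: R → F ← C → Y → S
  Y is a chain here and Y is conditioned on, so the path is blocked at Y.
Path 2: R → F ← C → S
  F is a collider and F is conditioned on, which opens it; C is a fork and C is not conditioned on — no node blocks this path, so it is active.
Path 3: R → F ← C → J → S
  F is a collider and F is conditioned on, which opens it; C is a fork and C is not conditioned on; J is a chain and J is not conditioned on — no node blocks this path, so it is active.
Path 4: R → F ← D → S
  F is a collider and F is conditioned on, which opens it; D is a fork and D is not conditioned on — no node blocks this path, so it is active.
Because an active path exists, R and S are not d-separated.

No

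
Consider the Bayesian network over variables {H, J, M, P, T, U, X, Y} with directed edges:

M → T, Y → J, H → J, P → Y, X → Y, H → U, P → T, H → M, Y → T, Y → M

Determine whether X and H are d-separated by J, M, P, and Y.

Yes

4 paths connect X and H; each must be blocked for d-separation to hold:
Path 1: X → Y → M ← H
  Y is a chain here and Y is conditioned on, so the path is blocked at Y.
Path 2: X → Y → T ← M ← H
  Y is a chain here and Y is conditioned on, so the path is blocked at Y.
Path 3: X → Y → J ← H
  Y is a chain here and Y is conditioned on, so the path is blocked at Y.
Path 4: X → Y ← P → T ← M ← H
  P is a fork here and P is conditioned on, so the path is blocked at P.
Every path is blocked, so X and H are d-separated given {J, M, P, Y}.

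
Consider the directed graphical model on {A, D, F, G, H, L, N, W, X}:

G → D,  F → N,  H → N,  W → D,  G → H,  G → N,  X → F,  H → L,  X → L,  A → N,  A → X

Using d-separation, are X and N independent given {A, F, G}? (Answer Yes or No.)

Yes

We examine all 4 paths between X and N:
Path 1: X → F → N
  F is a chain here and F is conditioned on, so the path is blocked at F.
Path 2: X → L ← H → N
  L is a collider here and neither L nor any of its descendants is conditioned on, so the collider stays closed — the path is blocked at L.
Path 3: X → L ← H ← G → N
  L is a collider here and neither L nor any of its descendants is conditioned on, so the collider stays closed — the path is blocked at L.
Path 4: X ← A → N
  A is a fork here and A is conditioned on, so the path is blocked at A.
Every path is blocked, so X and N are d-separated given {A, F, G}.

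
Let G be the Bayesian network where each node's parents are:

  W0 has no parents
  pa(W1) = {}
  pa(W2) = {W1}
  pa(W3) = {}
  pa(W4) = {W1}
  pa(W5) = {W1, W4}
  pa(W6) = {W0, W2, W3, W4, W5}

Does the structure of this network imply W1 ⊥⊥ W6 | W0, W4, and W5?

5 paths connect W1 and W6; each must be blocked for d-separation to hold:
Path 1: W1 → W4 → W5 → W6
  W4 is a chain here and W4 is conditioned on, so the path is blocked at W4.
Path 2: W1 → W4 → W6
  W4 is a chain here and W4 is conditioned on, so the path is blocked at W4.
Path 3: W1 → W2 → W6
  W2 is a chain and W2 is not conditioned on — no node blocks this path, so it is active.
Path 4: W1 → W5 ← W4 → W6
  W4 is a fork here and W4 is conditioned on, so the path is blocked at W4.
Path 5: W1 → W5 → W6
  W5 is a chain here and W5 is conditioned on, so the path is blocked at W5.
Since the path W1 → W2 → W6 is active, W1 and W6 are not d-separated given {W0, W4, W5}.

No — W1 and W6 are not d-separated given {W0, W4, W5}.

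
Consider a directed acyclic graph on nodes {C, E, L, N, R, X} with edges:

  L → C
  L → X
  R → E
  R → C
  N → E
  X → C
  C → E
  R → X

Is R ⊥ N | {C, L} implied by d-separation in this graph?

Enumerating the 4 paths from R to N and testing each for blocking by {C, L}:
  1. R → C → E ← N — C:chain[blocks]; E:collider[blocks] ⇒ blocked
  2. R → E ← N — E:collider[blocks] ⇒ blocked
  3. R → X → C → E ← N — X:chain[open]; C:chain[blocks]; E:collider[blocks] ⇒ blocked
  4. R → X ← L → C → E ← N — X:collider[open]; L:fork[blocks]; C:chain[blocks]; E:collider[blocks] ⇒ blocked
All paths are blocked; R ⊥ N | {C, L} holds.

Yes — R and N are d-separated given {C, L}.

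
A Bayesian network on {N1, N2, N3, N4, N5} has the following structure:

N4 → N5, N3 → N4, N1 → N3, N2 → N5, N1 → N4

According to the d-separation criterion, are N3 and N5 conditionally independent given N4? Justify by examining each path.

Yes — N3 and N5 are d-separated given {N4}.

We examine all 2 paths between N3 and N5:
Path 1: N3 ← N1 → N4 → N5
  N4 is a chain here and N4 is conditioned on, so the path is blocked at N4.
Path 2: N3 → N4 → N5
  N4 is a chain here and N4 is conditioned on, so the path is blocked at N4.
Every path is blocked, so N3 and N5 are d-separated given {N4}.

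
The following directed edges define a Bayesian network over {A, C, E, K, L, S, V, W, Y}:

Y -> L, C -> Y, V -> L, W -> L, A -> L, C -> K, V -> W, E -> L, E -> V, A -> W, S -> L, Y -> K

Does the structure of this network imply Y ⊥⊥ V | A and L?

No

Enumerating the 4 paths from Y to V and testing each for blocking by {A, L}:
Path 1: Y → L ← E → V
  L is a collider and L is conditioned on, which opens it; E is a fork and E is not conditioned on — no node blocks this path, so it is active.
Path 2: Y → L ← V
  L is a collider and L is conditioned on, which opens it — no node blocks this path, so it is active.
Path 3: Y → L ← A → W ← V
  A is a fork here and A is conditioned on, so the path is blocked at A.
Path 4: Y → L ← W ← V
  L is a collider and L is conditioned on, which opens it; W is a chain and W is not conditioned on — no node blocks this path, so it is active.
Since the path Y → L ← E → V is active, Y and V are not d-separated given {A, L}.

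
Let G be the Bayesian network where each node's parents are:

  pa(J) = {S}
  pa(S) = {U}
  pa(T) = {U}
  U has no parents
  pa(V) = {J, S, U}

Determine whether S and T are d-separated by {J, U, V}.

Yes

3 paths connect S and T; each must be blocked for d-separation to hold:
  1. S ← U → T — U:fork[blocks] ⇒ blocked
  2. S → V ← U → T — V:collider[open]; U:fork[blocks] ⇒ blocked
  3. S → J → V ← U → T — J:chain[blocks]; V:collider[open]; U:fork[blocks] ⇒ blocked
Since every path is blocked, d-separation holds.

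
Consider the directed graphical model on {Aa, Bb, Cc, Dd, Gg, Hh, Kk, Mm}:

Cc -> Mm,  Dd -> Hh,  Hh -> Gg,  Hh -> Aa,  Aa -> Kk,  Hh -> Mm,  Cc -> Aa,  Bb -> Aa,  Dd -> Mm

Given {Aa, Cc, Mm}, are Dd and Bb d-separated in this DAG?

There are 4 undirected paths between Dd and Bb; checking each against the conditioning set {Aa, Cc, Mm}:
  1. Dd → Mm ← Hh → Aa ← Bb — Mm:collider[open]; Hh:fork[open]; Aa:collider[open] ⇒ active
  2. Dd → Mm ← Cc → Aa ← Bb — Mm:collider[open]; Cc:fork[blocks]; Aa:collider[open] ⇒ blocked
  3. Dd → Hh → Mm ← Cc → Aa ← Bb — Hh:chain[open]; Mm:collider[open]; Cc:fork[blocks]; Aa:collider[open] ⇒ blocked
  4. Dd → Hh → Aa ← Bb — Hh:chain[open]; Aa:collider[open] ⇒ active
Because an active path exists, Dd and Bb are not d-separated.

No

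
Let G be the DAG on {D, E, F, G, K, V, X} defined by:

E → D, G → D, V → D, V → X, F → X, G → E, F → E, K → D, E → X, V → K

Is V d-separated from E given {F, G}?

6 paths connect V and E; each must be blocked for d-separation to hold:
Path 1: V → D ← G → E
  D is a collider here and neither D nor any of its descendants is conditioned on, so the collider stays closed — the path is blocked at D.
Path 2: V → D ← E
  D is a collider here and neither D nor any of its descendants is conditioned on, so the collider stays closed — the path is blocked at D.
Path 3: V → K → D ← G → E
  D is a collider here and neither D nor any of its descendants is conditioned on, so the collider stays closed — the path is blocked at D.
Path 4: V → K → D ← E
  D is a collider here and neither D nor any of its descendants is conditioned on, so the collider stays closed — the path is blocked at D.
Path 5: V → X ← F → E
  X is a collider here and neither X nor any of its descendants is conditioned on, so the collider stays closed — the path is blocked at X.
Path 6: V → X ← E
  X is a collider here and neither X nor any of its descendants is conditioned on, so the collider stays closed — the path is blocked at X.
All paths are blocked; V ⊥ E | {F, G} holds.

Yes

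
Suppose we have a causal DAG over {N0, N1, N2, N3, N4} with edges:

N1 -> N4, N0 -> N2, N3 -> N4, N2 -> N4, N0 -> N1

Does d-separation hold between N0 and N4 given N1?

There are 2 undirected paths between N0 and N4; checking each against the conditioning set {N1}:
Path 1: N0 → N2 → N4
  N2 is a chain and N2 is not conditioned on — no node blocks this path, so it is active.
Path 2: N0 → N1 → N4
  N1 is a chain here and N1 is conditioned on, so the path is blocked at N1.
Because an active path exists, N0 and N4 are not d-separated.

No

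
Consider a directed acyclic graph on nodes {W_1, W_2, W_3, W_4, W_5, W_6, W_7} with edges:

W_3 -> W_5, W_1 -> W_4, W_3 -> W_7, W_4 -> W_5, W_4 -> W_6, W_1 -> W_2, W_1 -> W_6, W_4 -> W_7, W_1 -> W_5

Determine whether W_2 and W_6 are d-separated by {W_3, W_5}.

There are 4 undirected paths between W_2 and W_6; checking each against the conditioning set {W_3, W_5}:
Path 1: W_2 ← W_1 → W_6
  W_1 is a fork and W_1 is not conditioned on — no node blocks this path, so it is active.
Path 2: W_2 ← W_1 → W_5 ← W_4 → W_6
  W_1 is a fork and W_1 is not conditioned on; W_5 is a collider and W_5 is conditioned on, which opens it; W_4 is a fork and W_4 is not conditioned on — no node blocks this path, so it is active.
Path 3: W_2 ← W_1 → W_5 ← W_3 → W_7 ← W_4 → W_6
  W_3 is a fork here and W_3 is conditioned on, so the path is blocked at W_3.
Path 4: W_2 ← W_1 → W_4 → W_6
  W_1 is a fork and W_1 is not conditioned on; W_4 is a chain and W_4 is not conditioned on — no node blocks this path, so it is active.
Because an active path exists, W_2 and W_6 are not d-separated.

No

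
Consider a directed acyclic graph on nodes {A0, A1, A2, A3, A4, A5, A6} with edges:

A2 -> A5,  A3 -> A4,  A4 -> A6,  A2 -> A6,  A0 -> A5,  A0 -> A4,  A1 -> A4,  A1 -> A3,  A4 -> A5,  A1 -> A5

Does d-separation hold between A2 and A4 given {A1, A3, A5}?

Enumerating the 5 paths from A2 to A4 and testing each for blocking by {A1, A3, A5}:
Path 1: A2 → A5 ← A1 → A3 → A4
  A1 is a fork here and A1 is conditioned on, so the path is blocked at A1.
Path 2: A2 → A5 ← A1 → A4
  A1 is a fork here and A1 is conditioned on, so the path is blocked at A1.
Path 3: A2 → A5 ← A4
  A5 is a collider and A5 is conditioned on, which opens it — no node blocks this path, so it is active.
Path 4: A2 → A5 ← A0 → A4
  A5 is a collider and A5 is conditioned on, which opens it; A0 is a fork and A0 is not conditioned on — no node blocks this path, so it is active.
Path 5: A2 → A6 ← A4
  A6 is a collider here and neither A6 nor any of its descendants is conditioned on, so the collider stays closed — the path is blocked at A6.
Since the path A2 → A5 ← A4 is active, A2 and A4 are not d-separated given {A1, A3, A5}.

No — A2 and A4 are not d-separated given {A1, A3, A5}.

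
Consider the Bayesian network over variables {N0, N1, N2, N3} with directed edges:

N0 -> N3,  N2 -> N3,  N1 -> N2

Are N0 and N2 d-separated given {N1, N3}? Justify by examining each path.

No

There is one path between N0 and N2:
  1. N0 → N3 ← N2 — N3:collider[open] ⇒ active
Because an active path exists, N0 and N2 are not d-separated.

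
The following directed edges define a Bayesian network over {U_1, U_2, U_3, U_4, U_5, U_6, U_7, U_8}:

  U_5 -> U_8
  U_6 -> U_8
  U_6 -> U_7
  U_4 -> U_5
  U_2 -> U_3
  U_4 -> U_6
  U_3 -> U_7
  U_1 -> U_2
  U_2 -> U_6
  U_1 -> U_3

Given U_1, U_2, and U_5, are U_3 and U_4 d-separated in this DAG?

Yes

We examine all 6 paths between U_3 and U_4:
Path 1: U_3 ← U_2 → U_6 → U_8 ← U_5 ← U_4
  U_2 is a fork here and U_2 is conditioned on, so the path is blocked at U_2.
Path 2: U_3 ← U_2 → U_6 ← U_4
  U_2 is a fork here and U_2 is conditioned on, so the path is blocked at U_2.
Path 3: U_3 → U_7 ← U_6 → U_8 ← U_5 ← U_4
  U_7 is a collider here and neither U_7 nor any of its descendants is conditioned on, so the collider stays closed — the path is blocked at U_7.
Path 4: U_3 → U_7 ← U_6 ← U_4
  U_7 is a collider here and neither U_7 nor any of its descendants is conditioned on, so the collider stays closed — the path is blocked at U_7.
Path 5: U_3 ← U_1 → U_2 → U_6 → U_8 ← U_5 ← U_4
  U_1 is a fork here and U_1 is conditioned on, so the path is blocked at U_1.
Path 6: U_3 ← U_1 → U_2 → U_6 ← U_4
  U_1 is a fork here and U_1 is conditioned on, so the path is blocked at U_1.
Every path is blocked, so U_3 and U_4 are d-separated given {U_1, U_2, U_5}.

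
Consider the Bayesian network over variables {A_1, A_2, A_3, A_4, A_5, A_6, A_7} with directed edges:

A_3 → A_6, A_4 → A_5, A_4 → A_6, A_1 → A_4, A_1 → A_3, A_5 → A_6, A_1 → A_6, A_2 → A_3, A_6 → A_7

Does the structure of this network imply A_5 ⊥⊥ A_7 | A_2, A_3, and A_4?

No

4 paths connect A_5 and A_7; each must be blocked for d-separation to hold:
  1. A_5 → A_6 → A_7 — A_6:chain[open] ⇒ active
  2. A_5 ← A_4 → A_6 → A_7 — A_4:fork[blocks]; A_6:chain[open] ⇒ blocked
  3. A_5 ← A_4 ← A_1 → A_6 → A_7 — A_4:chain[blocks]; A_1:fork[open]; A_6:chain[open] ⇒ blocked
  4. A_5 ← A_4 ← A_1 → A_3 → A_6 → A_7 — A_4:chain[blocks]; A_1:fork[open]; A_3:chain[blocks]; A_6:chain[open] ⇒ blocked
Since the path A_5 → A_6 → A_7 is active, A_5 and A_7 are not d-separated given {A_2, A_3, A_4}.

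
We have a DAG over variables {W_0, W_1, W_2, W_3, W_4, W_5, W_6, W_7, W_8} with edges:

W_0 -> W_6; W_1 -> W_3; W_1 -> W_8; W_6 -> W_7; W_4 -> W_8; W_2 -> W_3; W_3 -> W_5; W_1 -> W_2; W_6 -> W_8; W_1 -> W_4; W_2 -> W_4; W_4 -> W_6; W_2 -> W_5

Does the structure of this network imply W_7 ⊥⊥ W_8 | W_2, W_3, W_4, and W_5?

No

There are 6 undirected paths between W_7 and W_8; checking each against the conditioning set {W_2, W_3, W_4, W_5}:
  1. W_7 ← W_6 ← W_4 ← W_1 → W_8 — W_6:chain[open]; W_4:chain[blocks]; W_1:fork[open] ⇒ blocked
  2. W_7 ← W_6 ← W_4 ← W_2 ← W_1 → W_8 — W_6:chain[open]; W_4:chain[blocks]; W_2:chain[blocks]; W_1:fork[open] ⇒ blocked
  3. W_7 ← W_6 ← W_4 ← W_2 → W_3 ← W_1 → W_8 — W_6:chain[open]; W_4:chain[blocks]; W_2:fork[blocks]; W_3:collider[open]; W_1:fork[open] ⇒ blocked
  4. W_7 ← W_6 ← W_4 ← W_2 → W_5 ← W_3 ← W_1 → W_8 — W_6:chain[open]; W_4:chain[blocks]; W_2:fork[blocks]; W_5:collider[open]; W_3:chain[blocks]; W_1:fork[open] ⇒ blocked
  5. W_7 ← W_6 ← W_4 → W_8 — W_6:chain[open]; W_4:fork[blocks] ⇒ blocked
  6. W_7 ← W_6 → W_8 — W_6:fork[open] ⇒ active
Since the path W_7 ← W_6 → W_8 is active, W_7 and W_8 are not d-separated given {W_2, W_3, W_4, W_5}.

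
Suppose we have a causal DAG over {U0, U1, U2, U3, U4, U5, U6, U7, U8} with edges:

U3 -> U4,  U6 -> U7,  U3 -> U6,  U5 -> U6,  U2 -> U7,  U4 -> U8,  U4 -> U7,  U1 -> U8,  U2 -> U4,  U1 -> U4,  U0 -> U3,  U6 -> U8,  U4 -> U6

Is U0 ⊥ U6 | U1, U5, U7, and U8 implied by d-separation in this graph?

We examine all 6 paths between U0 and U6:
Path 1: U0 → U3 → U4 ← U1 → U8 ← U6
  U1 is a fork here and U1 is conditioned on, so the path is blocked at U1.
Path 2: U0 → U3 → U4 → U6
  U3 is a chain and U3 is not conditioned on; U4 is a chain and U4 is not conditioned on — no node blocks this path, so it is active.
Path 3: U0 → U3 → U4 → U8 ← U6
  U3 is a chain and U3 is not conditioned on; U4 is a chain and U4 is not conditioned on; U8 is a collider and U8 is conditioned on, which opens it — no node blocks this path, so it is active.
Path 4: U0 → U3 → U4 → U7 ← U6
  U3 is a chain and U3 is not conditioned on; U4 is a chain and U4 is not conditioned on; U7 is a collider and U7 is conditioned on, which opens it — no node blocks this path, so it is active.
Path 5: U0 → U3 → U4 ← U2 → U7 ← U6
  U3 is a chain and U3 is not conditioned on; U4 is a collider and its descendant U8 is conditioned on, which opens it; U2 is a fork and U2 is not conditioned on; U7 is a collider and U7 is conditioned on, which opens it — no node blocks this path, so it is active.
Path 6: U0 → U3 → U6
  U3 is a chain and U3 is not conditioned on — no node blocks this path, so it is active.
Since the path U0 → U3 → U4 → U6 is active, U0 and U6 are not d-separated given {U1, U5, U7, U8}.

No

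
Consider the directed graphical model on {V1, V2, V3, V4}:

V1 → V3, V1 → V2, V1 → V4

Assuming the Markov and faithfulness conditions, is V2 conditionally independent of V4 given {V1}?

There is one path between V2 and V4:
  1. V2 ← V1 → V4 — V1:fork[blocks] ⇒ blocked
All paths are blocked; V2 ⊥ V4 | {V1} holds.

Yes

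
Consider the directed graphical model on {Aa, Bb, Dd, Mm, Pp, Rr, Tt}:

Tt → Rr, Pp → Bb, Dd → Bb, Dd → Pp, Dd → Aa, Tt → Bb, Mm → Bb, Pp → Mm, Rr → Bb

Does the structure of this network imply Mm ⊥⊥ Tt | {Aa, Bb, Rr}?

No

We examine all 6 paths between Mm and Tt:
Path 1: Mm ← Pp ← Dd → Bb ← Rr ← Tt
  Rr is a chain here and Rr is conditioned on, so the path is blocked at Rr.
Path 2: Mm ← Pp ← Dd → Bb ← Tt
  Pp is a chain and Pp is not conditioned on; Dd is a fork and Dd is not conditioned on; Bb is a collider and Bb is conditioned on, which opens it — no node blocks this path, so it is active.
Path 3: Mm ← Pp → Bb ← Rr ← Tt
  Rr is a chain here and Rr is conditioned on, so the path is blocked at Rr.
Path 4: Mm ← Pp → Bb ← Tt
  Pp is a fork and Pp is not conditioned on; Bb is a collider and Bb is conditioned on, which opens it — no node blocks this path, so it is active.
Path 5: Mm → Bb ← Rr ← Tt
  Rr is a chain here and Rr is conditioned on, so the path is blocked at Rr.
Path 6: Mm → Bb ← Tt
  Bb is a collider and Bb is conditioned on, which opens it — no node blocks this path, so it is active.
At least one path is unblocked, so d-separation fails.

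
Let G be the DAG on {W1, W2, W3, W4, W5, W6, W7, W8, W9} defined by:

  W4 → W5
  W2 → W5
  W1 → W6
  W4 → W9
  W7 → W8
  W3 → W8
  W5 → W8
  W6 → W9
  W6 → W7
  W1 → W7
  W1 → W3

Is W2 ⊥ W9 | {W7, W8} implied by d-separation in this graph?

No

Enumerating the 5 paths from W2 to W9 and testing each for blocking by {W7, W8}:
  1. W2 → W5 → W8 ← W3 ← W1 → W6 → W9 — W5:chain[open]; W8:collider[open]; W3:chain[open]; W1:fork[open]; W6:chain[open] ⇒ active
  2. W2 → W5 → W8 ← W3 ← W1 → W7 ← W6 → W9 — W5:chain[open]; W8:collider[open]; W3:chain[open]; W1:fork[open]; W7:collider[open]; W6:fork[open] ⇒ active
  3. W2 → W5 → W8 ← W7 ← W6 → W9 — W5:chain[open]; W8:collider[open]; W7:chain[blocks]; W6:fork[open] ⇒ blocked
  4. W2 → W5 → W8 ← W7 ← W1 → W6 → W9 — W5:chain[open]; W8:collider[open]; W7:chain[blocks]; W1:fork[open]; W6:chain[open] ⇒ blocked
  5. W2 → W5 ← W4 → W9 — W5:collider[open]; W4:fork[open] ⇒ active
At least one path is unblocked, so d-separation fails.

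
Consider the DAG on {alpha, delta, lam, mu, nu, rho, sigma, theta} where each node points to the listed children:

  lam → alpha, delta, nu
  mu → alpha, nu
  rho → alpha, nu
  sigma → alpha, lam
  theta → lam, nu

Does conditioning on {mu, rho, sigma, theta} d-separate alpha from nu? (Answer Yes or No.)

Enumerating the 6 paths from alpha to nu and testing each for blocking by {mu, rho, sigma, theta}:
Path 1: alpha ← lam ← theta → nu
  theta is a fork here and theta is conditioned on, so the path is blocked at theta.
Path 2: alpha ← lam → nu
  lam is a fork and lam is not conditioned on — no node blocks this path, so it is active.
Path 3: alpha ← rho → nu
  rho is a fork here and rho is conditioned on, so the path is blocked at rho.
Path 4: alpha ← sigma → lam ← theta → nu
  sigma is a fork here and sigma is conditioned on, so the path is blocked at sigma.
Path 5: alpha ← sigma → lam → nu
  sigma is a fork here and sigma is conditioned on, so the path is blocked at sigma.
Path 6: alpha ← mu → nu
  mu is a fork here and mu is conditioned on, so the path is blocked at mu.
Because an active path exists, alpha and nu are not d-separated.

No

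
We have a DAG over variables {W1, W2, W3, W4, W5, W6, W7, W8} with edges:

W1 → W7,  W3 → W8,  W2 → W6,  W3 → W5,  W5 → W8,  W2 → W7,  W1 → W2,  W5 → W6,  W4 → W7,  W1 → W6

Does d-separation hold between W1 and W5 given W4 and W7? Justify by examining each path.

Yes — W1 and W5 are d-separated given {W4, W7}.

There are 3 undirected paths between W1 and W5; checking each against the conditioning set {W4, W7}:
  1. W1 → W7 ← W2 → W6 ← W5 — W7:collider[open]; W2:fork[open]; W6:collider[blocks] ⇒ blocked
  2. W1 → W2 → W6 ← W5 — W2:chain[open]; W6:collider[blocks] ⇒ blocked
  3. W1 → W6 ← W5 — W6:collider[blocks] ⇒ blocked
Every path is blocked, so W1 and W5 are d-separated given {W4, W7}.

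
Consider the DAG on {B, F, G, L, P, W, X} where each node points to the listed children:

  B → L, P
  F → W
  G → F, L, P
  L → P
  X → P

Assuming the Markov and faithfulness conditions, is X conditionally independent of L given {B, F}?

Enumerating the 3 paths from X to L and testing each for blocking by {B, F}:
  1. X → P ← L — P:collider[blocks] ⇒ blocked
  2. X → P ← G → L — P:collider[blocks]; G:fork[open] ⇒ blocked
  3. X → P ← B → L — P:collider[blocks]; B:fork[blocks] ⇒ blocked
Since every path is blocked, d-separation holds.

Yes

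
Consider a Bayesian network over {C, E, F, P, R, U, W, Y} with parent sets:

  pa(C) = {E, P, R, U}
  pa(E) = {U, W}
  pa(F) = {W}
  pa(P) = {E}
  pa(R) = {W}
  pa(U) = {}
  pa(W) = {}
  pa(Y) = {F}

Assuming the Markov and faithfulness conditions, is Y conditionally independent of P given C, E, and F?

Yes

We examine all 6 paths between Y and P:
Path 1: Y ← F ← W → E ← U → C ← P
  F is a chain here and F is conditioned on, so the path is blocked at F.
Path 2: Y ← F ← W → E → P
  F is a chain here and F is conditioned on, so the path is blocked at F.
Path 3: Y ← F ← W → E → C ← P
  F is a chain here and F is conditioned on, so the path is blocked at F.
Path 4: Y ← F ← W → R → C ← U → E → P
  F is a chain here and F is conditioned on, so the path is blocked at F.
Path 5: Y ← F ← W → R → C ← E → P
  F is a chain here and F is conditioned on, so the path is blocked at F.
Path 6: Y ← F ← W → R → C ← P
  F is a chain here and F is conditioned on, so the path is blocked at F.
Every path is blocked, so Y and P are d-separated given {C, E, F}.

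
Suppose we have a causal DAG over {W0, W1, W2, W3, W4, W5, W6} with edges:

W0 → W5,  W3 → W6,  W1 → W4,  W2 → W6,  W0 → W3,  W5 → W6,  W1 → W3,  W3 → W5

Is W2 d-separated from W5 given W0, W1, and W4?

There are 3 undirected paths between W2 and W5; checking each against the conditioning set {W0, W1, W4}:
  1. W2 → W6 ← W5 — W6:collider[blocks] ⇒ blocked
  2. W2 → W6 ← W3 → W5 — W6:collider[blocks]; W3:fork[open] ⇒ blocked
  3. W2 → W6 ← W3 ← W0 → W5 — W6:collider[blocks]; W3:chain[open]; W0:fork[blocks] ⇒ blocked
Since every path is blocked, d-separation holds.

Yes — W2 and W5 are d-separated given {W0, W1, W4}.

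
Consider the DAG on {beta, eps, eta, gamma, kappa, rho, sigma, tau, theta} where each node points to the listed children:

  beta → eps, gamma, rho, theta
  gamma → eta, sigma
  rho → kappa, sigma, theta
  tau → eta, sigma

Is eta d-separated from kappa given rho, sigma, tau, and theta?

There are 6 undirected paths between eta and kappa; checking each against the conditioning set {rho, sigma, tau, theta}:
Path 1: eta ← gamma → sigma ← rho → kappa
  rho is a fork here and rho is conditioned on, so the path is blocked at rho.
Path 2: eta ← gamma ← beta → rho → kappa
  rho is a chain here and rho is conditioned on, so the path is blocked at rho.
Path 3: eta ← gamma ← beta → theta ← rho → kappa
  rho is a fork here and rho is conditioned on, so the path is blocked at rho.
Path 4: eta ← tau → sigma ← gamma ← beta → rho → kappa
  tau is a fork here and tau is conditioned on, so the path is blocked at tau.
Path 5: eta ← tau → sigma ← gamma ← beta → theta ← rho → kappa
  tau is a fork here and tau is conditioned on, so the path is blocked at tau.
Path 6: eta ← tau → sigma ← rho → kappa
  tau is a fork here and tau is conditioned on, so the path is blocked at tau.
Since every path is blocked, d-separation holds.

Yes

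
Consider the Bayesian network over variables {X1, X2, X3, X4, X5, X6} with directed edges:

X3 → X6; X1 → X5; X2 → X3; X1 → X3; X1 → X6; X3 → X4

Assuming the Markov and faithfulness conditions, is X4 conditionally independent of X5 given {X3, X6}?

Yes — X4 and X5 are d-separated given {X3, X6}.

We examine all 2 paths between X4 and X5:
Path 1: X4 ← X3 ← X1 → X5
  X3 is a chain here and X3 is conditioned on, so the path is blocked at X3.
Path 2: X4 ← X3 → X6 ← X1 → X5
  X3 is a fork here and X3 is conditioned on, so the path is blocked at X3.
Since every path is blocked, d-separation holds.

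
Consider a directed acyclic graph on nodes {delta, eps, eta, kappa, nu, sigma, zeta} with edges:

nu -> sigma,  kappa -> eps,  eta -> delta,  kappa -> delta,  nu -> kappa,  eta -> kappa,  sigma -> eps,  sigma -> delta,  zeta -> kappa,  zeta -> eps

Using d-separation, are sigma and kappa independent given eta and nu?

Yes

5 paths connect sigma and kappa; each must be blocked for d-separation to hold:
  1. sigma → delta ← eta → kappa — delta:collider[blocks]; eta:fork[blocks] ⇒ blocked
  2. sigma → delta ← kappa — delta:collider[blocks] ⇒ blocked
  3. sigma → eps ← zeta → kappa — eps:collider[blocks]; zeta:fork[open] ⇒ blocked
  4. sigma → eps ← kappa — eps:collider[blocks] ⇒ blocked
  5. sigma ← nu → kappa — nu:fork[blocks] ⇒ blocked
All paths are blocked; sigma ⊥ kappa | {eta, nu} holds.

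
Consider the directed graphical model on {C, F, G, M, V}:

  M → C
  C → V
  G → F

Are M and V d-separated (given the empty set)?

No

There is one path between M and V:
Path 1: M → C → V
  C is a chain and C is not conditioned on — no node blocks this path, so it is active.
Since the path M → C → V is active, M and V are not d-separated given ∅.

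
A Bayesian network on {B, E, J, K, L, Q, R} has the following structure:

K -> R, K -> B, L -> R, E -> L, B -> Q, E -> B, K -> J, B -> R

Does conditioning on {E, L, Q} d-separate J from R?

Enumerating the 3 paths from J to R and testing each for blocking by {E, L, Q}:
  1. J ← K → B ← E → L → R — K:fork[open]; B:collider[open]; E:fork[blocks]; L:chain[blocks] ⇒ blocked
  2. J ← K → B → R — K:fork[open]; B:chain[open] ⇒ active
  3. J ← K → R — K:fork[open] ⇒ active
Because an active path exists, J and R are not d-separated.

No — J and R are not d-separated given {E, L, Q}.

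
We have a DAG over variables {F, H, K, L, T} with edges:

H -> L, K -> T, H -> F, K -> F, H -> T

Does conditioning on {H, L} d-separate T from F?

Enumerating the 2 paths from T to F and testing each for blocking by {H, L}:
Path 1: T ← K → F
  K is a fork and K is not conditioned on — no node blocks this path, so it is active.
Path 2: T ← H → F
  H is a fork here and H is conditioned on, so the path is blocked at H.
At least one path is unblocked, so d-separation fails.

No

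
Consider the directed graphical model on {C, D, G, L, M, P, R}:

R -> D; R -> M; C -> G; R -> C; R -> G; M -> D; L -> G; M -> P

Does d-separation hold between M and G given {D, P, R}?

Yes

Enumerating the 4 paths from M to G and testing each for blocking by {D, P, R}:
Path 1: M → D ← R → G
  R is a fork here and R is conditioned on, so the path is blocked at R.
Path 2: M → D ← R → C → G
  R is a fork here and R is conditioned on, so the path is blocked at R.
Path 3: M ← R → G
  R is a fork here and R is conditioned on, so the path is blocked at R.
Path 4: M ← R → C → G
  R is a fork here and R is conditioned on, so the path is blocked at R.
All paths are blocked; M ⊥ G | {D, P, R} holds.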